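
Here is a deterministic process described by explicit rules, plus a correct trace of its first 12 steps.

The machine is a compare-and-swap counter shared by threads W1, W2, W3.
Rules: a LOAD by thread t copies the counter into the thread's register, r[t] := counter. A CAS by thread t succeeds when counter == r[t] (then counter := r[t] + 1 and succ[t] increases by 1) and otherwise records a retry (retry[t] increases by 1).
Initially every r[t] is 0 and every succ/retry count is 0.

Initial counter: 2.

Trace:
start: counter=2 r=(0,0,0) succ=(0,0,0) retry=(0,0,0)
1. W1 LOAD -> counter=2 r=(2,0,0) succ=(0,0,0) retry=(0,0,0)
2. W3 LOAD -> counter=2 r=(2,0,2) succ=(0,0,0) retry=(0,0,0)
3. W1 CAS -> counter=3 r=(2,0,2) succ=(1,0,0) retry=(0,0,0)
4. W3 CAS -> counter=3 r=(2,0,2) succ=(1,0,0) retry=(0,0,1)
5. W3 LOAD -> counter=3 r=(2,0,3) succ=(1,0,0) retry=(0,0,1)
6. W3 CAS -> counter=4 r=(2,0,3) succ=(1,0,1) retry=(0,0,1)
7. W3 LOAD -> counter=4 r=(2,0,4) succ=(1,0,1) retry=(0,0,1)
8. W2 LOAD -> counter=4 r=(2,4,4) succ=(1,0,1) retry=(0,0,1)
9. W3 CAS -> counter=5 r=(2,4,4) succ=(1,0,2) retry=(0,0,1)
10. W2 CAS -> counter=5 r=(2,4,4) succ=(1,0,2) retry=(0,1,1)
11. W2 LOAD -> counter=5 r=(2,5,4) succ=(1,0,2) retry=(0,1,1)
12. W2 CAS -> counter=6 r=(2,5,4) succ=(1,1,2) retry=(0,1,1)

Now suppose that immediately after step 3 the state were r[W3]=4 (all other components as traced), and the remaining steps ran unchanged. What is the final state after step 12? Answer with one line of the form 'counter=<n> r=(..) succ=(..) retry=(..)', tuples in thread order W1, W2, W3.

counter=6 r=(2,5,4) succ=(1,1,2) retry=(0,1,1)

state after step 3 := counter=3 r=(2,0,4) succ=(1,0,0) retry=(0,0,0)
4. W3 CAS -> counter=3 r=(2,0,4) succ=(1,0,0) retry=(0,0,1)
5. W3 LOAD -> counter=3 r=(2,0,3) succ=(1,0,0) retry=(0,0,1)
6. W3 CAS -> counter=4 r=(2,0,3) succ=(1,0,1) retry=(0,0,1)
7. W3 LOAD -> counter=4 r=(2,0,4) succ=(1,0,1) retry=(0,0,1)
8. W2 LOAD -> counter=4 r=(2,4,4) succ=(1,0,1) retry=(0,0,1)
9. W3 CAS -> counter=5 r=(2,4,4) succ=(1,0,2) retry=(0,0,1)
10. W2 CAS -> counter=5 r=(2,4,4) succ=(1,0,2) retry=(0,1,1)
11. W2 LOAD -> counter=5 r=(2,5,4) succ=(1,0,2) retry=(0,1,1)
12. W2 CAS -> counter=6 r=(2,5,4) succ=(1,1,2) retry=(0,1,1)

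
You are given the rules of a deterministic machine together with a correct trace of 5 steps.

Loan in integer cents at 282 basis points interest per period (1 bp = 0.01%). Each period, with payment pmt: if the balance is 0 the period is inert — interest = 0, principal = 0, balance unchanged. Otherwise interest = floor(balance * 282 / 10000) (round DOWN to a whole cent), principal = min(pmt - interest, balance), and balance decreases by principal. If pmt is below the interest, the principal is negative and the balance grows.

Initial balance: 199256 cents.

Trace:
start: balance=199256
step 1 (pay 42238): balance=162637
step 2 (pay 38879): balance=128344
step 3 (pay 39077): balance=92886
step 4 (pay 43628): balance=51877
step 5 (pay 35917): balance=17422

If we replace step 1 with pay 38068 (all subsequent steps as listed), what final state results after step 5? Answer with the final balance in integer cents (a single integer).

(re-executing from step 1 with the substitution; state before step 1: balance=199256)
step 1 (pay 38068): balance=166807
step 2 (pay 38879): balance=132631
step 3 (pay 39077): balance=97294
step 4 (pay 43628): balance=56409
step 5 (pay 35917): balance=22082

22082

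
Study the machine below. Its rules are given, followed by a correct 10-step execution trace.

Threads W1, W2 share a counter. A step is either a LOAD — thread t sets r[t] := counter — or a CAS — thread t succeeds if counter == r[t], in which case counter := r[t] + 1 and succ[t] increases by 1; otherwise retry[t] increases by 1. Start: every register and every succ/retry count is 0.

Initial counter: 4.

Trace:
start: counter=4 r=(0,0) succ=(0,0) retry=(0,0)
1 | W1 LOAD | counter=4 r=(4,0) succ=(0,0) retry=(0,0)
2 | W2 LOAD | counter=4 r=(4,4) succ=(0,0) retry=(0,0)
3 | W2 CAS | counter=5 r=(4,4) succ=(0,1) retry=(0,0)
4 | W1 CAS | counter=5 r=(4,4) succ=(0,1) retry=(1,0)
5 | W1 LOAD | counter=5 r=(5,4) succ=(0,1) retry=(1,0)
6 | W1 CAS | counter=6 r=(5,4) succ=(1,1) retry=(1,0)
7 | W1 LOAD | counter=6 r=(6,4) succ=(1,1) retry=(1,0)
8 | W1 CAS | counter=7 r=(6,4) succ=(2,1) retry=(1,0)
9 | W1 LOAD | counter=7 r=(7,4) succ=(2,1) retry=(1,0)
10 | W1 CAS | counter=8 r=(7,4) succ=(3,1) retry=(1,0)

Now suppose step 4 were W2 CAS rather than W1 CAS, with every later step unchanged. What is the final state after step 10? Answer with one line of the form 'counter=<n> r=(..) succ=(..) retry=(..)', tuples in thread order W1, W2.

counter=8 r=(7,4) succ=(3,1) retry=(0,1)

(re-executing from step 4 with the substitution; state before step 4: counter=5 r=(4,4) succ=(0,1) retry=(0,0))
4 | W2 CAS | counter=5 r=(4,4) succ=(0,1) retry=(0,1)
5 | W1 LOAD | counter=5 r=(5,4) succ=(0,1) retry=(0,1)
6 | W1 CAS | counter=6 r=(5,4) succ=(1,1) retry=(0,1)
7 | W1 LOAD | counter=6 r=(6,4) succ=(1,1) retry=(0,1)
8 | W1 CAS | counter=7 r=(6,4) succ=(2,1) retry=(0,1)
9 | W1 LOAD | counter=7 r=(7,4) succ=(2,1) retry=(0,1)
10 | W1 CAS | counter=8 r=(7,4) succ=(3,1) retry=(0,1)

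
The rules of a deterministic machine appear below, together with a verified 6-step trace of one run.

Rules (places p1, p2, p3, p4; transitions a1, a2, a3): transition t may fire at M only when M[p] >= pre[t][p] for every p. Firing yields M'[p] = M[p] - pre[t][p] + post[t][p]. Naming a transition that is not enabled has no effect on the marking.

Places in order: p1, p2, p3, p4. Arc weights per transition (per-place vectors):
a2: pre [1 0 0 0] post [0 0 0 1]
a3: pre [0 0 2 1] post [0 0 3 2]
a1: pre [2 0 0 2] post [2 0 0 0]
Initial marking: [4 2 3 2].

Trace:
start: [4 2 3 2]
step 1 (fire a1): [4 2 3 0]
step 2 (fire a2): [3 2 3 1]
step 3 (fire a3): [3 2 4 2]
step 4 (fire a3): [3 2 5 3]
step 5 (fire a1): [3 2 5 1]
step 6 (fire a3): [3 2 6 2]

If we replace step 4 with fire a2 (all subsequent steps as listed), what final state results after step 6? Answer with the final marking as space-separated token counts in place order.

(re-executing from step 4 with the substitution; state before step 4: [3 2 4 2])
step 4 (fire a2): [2 2 4 3]
step 5 (fire a1): [2 2 4 1]
step 6 (fire a3): [2 2 5 2]

2 2 5 2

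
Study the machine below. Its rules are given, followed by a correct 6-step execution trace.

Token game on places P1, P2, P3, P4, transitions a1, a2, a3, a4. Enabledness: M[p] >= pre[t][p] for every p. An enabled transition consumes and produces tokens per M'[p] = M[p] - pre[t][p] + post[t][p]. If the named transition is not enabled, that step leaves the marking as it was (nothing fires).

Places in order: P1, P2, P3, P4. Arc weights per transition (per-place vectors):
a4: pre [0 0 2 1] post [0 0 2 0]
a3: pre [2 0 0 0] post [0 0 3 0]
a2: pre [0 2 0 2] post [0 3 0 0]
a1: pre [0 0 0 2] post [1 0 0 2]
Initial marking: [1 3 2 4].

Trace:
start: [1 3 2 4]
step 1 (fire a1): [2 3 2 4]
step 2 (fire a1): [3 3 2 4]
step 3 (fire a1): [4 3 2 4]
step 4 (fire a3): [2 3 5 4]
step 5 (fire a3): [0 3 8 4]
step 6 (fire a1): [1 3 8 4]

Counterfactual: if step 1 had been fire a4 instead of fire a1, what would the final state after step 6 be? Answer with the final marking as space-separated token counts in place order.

(re-executing from step 1 with the substitution; state before step 1: [1 3 2 4])
step 1 (fire a4): [1 3 2 3]
step 2 (fire a1): [2 3 2 3]
step 3 (fire a1): [3 3 2 3]
step 4 (fire a3): [1 3 5 3]
step 5 (fire a3): [1 3 5 3]
step 6 (fire a1): [2 3 5 3]

2 3 5 3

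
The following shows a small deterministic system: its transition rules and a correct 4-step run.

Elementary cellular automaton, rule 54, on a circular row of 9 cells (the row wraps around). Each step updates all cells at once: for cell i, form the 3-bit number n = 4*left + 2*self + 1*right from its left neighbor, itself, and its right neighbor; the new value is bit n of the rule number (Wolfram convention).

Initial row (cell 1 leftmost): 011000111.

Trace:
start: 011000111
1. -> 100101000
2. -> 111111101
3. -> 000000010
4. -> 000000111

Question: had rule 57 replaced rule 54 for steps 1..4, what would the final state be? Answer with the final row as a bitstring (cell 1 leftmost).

110101010

(re-executing steps 1..4 under rule 57; state before step 1: 011000111)
1. -> 110110100
2. -> 101101010
3. -> 011010101
4. -> 110101010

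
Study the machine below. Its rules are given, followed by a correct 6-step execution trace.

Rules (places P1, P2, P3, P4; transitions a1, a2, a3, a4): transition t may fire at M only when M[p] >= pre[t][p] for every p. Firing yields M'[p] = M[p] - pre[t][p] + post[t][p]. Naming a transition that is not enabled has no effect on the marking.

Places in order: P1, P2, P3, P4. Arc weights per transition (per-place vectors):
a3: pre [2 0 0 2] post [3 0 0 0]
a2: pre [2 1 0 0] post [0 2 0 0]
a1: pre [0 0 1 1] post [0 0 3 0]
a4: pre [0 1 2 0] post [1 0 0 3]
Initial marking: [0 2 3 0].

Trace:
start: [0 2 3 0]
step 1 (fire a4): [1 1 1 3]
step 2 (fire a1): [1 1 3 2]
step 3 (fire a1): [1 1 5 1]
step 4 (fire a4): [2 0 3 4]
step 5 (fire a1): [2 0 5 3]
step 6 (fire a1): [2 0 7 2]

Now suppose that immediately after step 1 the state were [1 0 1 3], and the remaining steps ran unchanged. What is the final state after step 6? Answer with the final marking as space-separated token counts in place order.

1 0 7 0

state after step 1 := [1 0 1 3]
step 2 (fire a1): [1 0 3 2]
step 3 (fire a1): [1 0 5 1]
step 4 (fire a4): [1 0 5 1]
step 5 (fire a1): [1 0 7 0]
step 6 (fire a1): [1 0 7 0]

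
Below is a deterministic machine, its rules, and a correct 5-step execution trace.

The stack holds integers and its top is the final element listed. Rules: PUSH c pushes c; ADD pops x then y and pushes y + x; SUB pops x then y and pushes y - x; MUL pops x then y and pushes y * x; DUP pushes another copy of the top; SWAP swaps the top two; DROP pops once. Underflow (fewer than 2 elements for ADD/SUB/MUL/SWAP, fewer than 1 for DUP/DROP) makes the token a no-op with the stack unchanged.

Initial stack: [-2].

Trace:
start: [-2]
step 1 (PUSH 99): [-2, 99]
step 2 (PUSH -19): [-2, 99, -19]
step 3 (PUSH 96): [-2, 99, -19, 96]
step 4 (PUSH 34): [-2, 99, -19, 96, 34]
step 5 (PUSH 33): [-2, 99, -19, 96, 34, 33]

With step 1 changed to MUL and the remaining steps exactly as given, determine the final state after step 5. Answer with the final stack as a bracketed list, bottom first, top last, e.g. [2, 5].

[-2, -19, 96, 34, 33]

(re-executing from step 1 with the substitution; state before step 1: [-2])
step 1 (MUL): [-2]
step 2 (PUSH -19): [-2, -19]
step 3 (PUSH 96): [-2, -19, 96]
step 4 (PUSH 34): [-2, -19, 96, 34]
step 5 (PUSH 33): [-2, -19, 96, 34, 33]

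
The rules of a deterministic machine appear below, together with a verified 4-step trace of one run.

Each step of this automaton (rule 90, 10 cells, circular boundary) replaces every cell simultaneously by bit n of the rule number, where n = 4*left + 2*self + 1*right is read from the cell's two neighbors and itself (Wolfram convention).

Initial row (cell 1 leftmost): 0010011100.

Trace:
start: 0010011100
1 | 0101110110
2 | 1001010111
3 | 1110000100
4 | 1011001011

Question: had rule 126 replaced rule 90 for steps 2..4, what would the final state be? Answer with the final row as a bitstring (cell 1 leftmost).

(re-executing steps 2..4 under rule 126; state before step 2: 0101110110)
2 | 1111011111
3 | 0001110000
4 | 0011011000

0011011000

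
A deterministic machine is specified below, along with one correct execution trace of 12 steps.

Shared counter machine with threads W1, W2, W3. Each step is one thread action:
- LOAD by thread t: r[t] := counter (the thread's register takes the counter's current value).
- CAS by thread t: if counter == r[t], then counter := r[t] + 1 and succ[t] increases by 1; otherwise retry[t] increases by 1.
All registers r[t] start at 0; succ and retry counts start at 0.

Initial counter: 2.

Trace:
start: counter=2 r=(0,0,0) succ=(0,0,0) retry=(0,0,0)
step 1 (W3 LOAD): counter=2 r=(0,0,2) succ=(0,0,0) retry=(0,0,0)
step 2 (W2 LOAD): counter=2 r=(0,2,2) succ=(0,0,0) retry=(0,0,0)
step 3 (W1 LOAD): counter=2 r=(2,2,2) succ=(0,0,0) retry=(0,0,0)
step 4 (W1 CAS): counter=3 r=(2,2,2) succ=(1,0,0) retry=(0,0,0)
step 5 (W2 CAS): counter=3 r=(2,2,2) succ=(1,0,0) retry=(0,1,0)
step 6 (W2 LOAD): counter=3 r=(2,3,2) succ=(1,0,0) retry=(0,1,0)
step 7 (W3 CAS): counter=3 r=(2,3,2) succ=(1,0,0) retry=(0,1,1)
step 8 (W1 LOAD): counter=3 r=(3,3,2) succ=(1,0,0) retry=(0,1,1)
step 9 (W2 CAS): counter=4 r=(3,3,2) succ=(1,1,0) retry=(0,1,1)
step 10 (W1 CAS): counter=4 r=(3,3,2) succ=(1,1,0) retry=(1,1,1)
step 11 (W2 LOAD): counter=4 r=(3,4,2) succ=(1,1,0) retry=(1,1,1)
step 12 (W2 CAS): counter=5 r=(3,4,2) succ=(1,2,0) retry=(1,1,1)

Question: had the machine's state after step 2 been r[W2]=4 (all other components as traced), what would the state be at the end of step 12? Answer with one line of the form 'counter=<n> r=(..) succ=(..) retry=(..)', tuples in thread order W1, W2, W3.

state after step 2 := counter=2 r=(0,4,2) succ=(0,0,0) retry=(0,0,0)
step 3 (W1 LOAD): counter=2 r=(2,4,2) succ=(0,0,0) retry=(0,0,0)
step 4 (W1 CAS): counter=3 r=(2,4,2) succ=(1,0,0) retry=(0,0,0)
step 5 (W2 CAS): counter=3 r=(2,4,2) succ=(1,0,0) retry=(0,1,0)
step 6 (W2 LOAD): counter=3 r=(2,3,2) succ=(1,0,0) retry=(0,1,0)
step 7 (W3 CAS): counter=3 r=(2,3,2) succ=(1,0,0) retry=(0,1,1)
step 8 (W1 LOAD): counter=3 r=(3,3,2) succ=(1,0,0) retry=(0,1,1)
step 9 (W2 CAS): counter=4 r=(3,3,2) succ=(1,1,0) retry=(0,1,1)
step 10 (W1 CAS): counter=4 r=(3,3,2) succ=(1,1,0) retry=(1,1,1)
step 11 (W2 LOAD): counter=4 r=(3,4,2) succ=(1,1,0) retry=(1,1,1)
step 12 (W2 CAS): counter=5 r=(3,4,2) succ=(1,2,0) retry=(1,1,1)

counter=5 r=(3,4,2) succ=(1,2,0) retry=(1,1,1)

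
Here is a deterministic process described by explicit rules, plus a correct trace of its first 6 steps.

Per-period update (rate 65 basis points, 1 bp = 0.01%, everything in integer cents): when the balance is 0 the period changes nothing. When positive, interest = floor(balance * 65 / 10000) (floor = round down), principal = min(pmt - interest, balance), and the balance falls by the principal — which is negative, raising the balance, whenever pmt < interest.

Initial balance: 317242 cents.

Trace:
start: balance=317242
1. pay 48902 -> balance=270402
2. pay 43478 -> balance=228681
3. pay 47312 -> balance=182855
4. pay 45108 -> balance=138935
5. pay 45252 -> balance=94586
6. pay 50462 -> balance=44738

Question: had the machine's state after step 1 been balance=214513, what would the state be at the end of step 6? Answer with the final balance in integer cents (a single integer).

0

state after step 1 := balance=214513
2. pay 43478 -> balance=172429
3. pay 47312 -> balance=126237
4. pay 45108 -> balance=81949
5. pay 45252 -> balance=37229
6. pay 50462 -> balance=0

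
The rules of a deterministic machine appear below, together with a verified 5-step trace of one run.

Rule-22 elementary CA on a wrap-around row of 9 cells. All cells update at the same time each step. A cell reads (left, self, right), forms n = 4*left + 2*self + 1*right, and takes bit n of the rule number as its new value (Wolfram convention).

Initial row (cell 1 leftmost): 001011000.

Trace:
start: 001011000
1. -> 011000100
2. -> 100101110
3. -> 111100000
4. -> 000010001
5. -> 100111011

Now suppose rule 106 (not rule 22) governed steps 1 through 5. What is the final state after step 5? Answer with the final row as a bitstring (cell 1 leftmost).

(re-executing steps 1..5 under rule 106; state before step 1: 001011000)
1. -> 010111000
2. -> 101101000
3. -> 011110001
4. -> 110010010
5. -> 110100101

110100101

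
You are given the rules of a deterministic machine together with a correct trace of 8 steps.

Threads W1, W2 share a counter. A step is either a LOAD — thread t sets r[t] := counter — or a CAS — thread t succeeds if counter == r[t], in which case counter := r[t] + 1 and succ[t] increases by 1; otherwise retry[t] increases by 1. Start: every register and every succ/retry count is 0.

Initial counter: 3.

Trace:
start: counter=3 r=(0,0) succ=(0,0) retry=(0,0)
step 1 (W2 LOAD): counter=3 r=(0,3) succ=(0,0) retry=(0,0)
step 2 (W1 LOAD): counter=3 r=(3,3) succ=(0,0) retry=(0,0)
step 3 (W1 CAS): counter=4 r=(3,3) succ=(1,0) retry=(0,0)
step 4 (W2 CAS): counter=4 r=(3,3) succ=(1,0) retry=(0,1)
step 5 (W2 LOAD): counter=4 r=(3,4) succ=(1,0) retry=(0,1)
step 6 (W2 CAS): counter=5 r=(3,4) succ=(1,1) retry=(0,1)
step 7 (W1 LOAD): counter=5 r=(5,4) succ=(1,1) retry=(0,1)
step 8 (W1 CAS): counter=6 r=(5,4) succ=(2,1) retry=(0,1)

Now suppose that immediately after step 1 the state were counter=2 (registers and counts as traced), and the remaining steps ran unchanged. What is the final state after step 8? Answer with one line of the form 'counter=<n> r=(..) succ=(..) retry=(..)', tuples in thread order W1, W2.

state after step 1 := counter=2 r=(0,3) succ=(0,0) retry=(0,0)
step 2 (W1 LOAD): counter=2 r=(2,3) succ=(0,0) retry=(0,0)
step 3 (W1 CAS): counter=3 r=(2,3) succ=(1,0) retry=(0,0)
step 4 (W2 CAS): counter=4 r=(2,3) succ=(1,1) retry=(0,0)
step 5 (W2 LOAD): counter=4 r=(2,4) succ=(1,1) retry=(0,0)
step 6 (W2 CAS): counter=5 r=(2,4) succ=(1,2) retry=(0,0)
step 7 (W1 LOAD): counter=5 r=(5,4) succ=(1,2) retry=(0,0)
step 8 (W1 CAS): counter=6 r=(5,4) succ=(2,2) retry=(0,0)

counter=6 r=(5,4) succ=(2,2) retry=(0,0)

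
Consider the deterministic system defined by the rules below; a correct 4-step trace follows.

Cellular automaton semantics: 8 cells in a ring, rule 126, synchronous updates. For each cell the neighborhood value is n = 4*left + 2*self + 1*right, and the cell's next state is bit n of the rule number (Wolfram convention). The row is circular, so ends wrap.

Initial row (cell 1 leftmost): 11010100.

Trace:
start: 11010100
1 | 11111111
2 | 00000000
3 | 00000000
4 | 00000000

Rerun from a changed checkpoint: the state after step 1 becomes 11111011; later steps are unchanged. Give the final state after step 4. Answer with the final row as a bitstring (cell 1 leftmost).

state after step 1 := 11111011
2 | 00001110
3 | 00011011
4 | 10111111

10111111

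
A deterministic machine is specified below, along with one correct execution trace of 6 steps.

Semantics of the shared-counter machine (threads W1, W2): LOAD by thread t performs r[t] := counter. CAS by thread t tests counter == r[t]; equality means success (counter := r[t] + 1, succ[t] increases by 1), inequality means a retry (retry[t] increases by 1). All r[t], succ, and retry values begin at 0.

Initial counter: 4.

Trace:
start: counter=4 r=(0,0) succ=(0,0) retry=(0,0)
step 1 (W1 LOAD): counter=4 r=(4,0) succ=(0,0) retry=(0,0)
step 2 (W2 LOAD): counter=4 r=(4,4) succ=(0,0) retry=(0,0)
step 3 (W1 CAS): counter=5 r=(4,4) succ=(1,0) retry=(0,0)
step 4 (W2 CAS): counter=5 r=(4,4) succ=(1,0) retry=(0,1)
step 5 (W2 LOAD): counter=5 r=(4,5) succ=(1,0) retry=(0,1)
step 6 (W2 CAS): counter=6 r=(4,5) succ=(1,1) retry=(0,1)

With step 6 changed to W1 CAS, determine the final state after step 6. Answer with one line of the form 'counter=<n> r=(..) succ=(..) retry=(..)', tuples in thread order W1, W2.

counter=5 r=(4,5) succ=(1,0) retry=(1,1)

(re-executing from step 6 with the substitution; state before step 6: counter=5 r=(4,5) succ=(1,0) retry=(0,1))
step 6 (W1 CAS): counter=5 r=(4,5) succ=(1,0) retry=(1,1)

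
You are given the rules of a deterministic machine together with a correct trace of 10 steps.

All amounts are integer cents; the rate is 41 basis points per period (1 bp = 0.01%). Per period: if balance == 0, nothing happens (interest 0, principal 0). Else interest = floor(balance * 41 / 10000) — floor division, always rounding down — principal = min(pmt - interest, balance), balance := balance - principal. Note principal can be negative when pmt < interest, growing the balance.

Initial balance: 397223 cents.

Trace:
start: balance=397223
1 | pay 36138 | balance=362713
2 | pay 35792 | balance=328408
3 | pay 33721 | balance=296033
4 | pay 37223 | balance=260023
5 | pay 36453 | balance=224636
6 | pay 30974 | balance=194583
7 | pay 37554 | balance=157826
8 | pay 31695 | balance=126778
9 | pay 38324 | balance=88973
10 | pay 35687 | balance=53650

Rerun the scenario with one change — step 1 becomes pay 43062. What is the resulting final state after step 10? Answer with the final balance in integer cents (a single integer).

(re-executing from step 1 with the substitution; state before step 1: balance=397223)
1 | pay 43062 | balance=355789
2 | pay 35792 | balance=321455
3 | pay 33721 | balance=289051
4 | pay 37223 | balance=253013
5 | pay 36453 | balance=217597
6 | pay 30974 | balance=187515
7 | pay 37554 | balance=150729
8 | pay 31695 | balance=119651
9 | pay 38324 | balance=81817
10 | pay 35687 | balance=46465

46465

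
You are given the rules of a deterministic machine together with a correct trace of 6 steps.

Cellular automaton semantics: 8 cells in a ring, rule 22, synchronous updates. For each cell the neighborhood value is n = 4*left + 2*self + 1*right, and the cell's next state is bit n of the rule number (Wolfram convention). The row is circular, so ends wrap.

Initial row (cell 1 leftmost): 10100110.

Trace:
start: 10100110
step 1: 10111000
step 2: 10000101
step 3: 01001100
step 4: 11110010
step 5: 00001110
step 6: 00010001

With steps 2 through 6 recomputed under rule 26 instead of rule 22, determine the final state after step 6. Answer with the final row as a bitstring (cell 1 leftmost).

(re-executing steps 2..6 under rule 26; state before step 2: 10111000)
step 2: 00100101
step 3: 11011000
step 4: 10010101
step 5: 01100001
step 6: 01010010

01010010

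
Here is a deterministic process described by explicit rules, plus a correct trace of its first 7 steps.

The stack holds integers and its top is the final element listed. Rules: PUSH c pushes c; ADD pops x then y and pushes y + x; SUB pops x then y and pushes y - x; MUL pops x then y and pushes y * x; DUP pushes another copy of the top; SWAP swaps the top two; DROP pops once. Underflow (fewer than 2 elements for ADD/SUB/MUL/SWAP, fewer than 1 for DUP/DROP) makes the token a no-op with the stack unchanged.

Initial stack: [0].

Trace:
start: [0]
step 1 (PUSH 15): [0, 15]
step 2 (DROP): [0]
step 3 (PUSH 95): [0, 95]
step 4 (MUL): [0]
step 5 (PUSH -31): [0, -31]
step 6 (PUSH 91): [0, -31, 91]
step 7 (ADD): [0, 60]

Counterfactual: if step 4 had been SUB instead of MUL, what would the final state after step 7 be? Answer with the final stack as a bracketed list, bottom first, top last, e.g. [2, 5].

(re-executing from step 4 with the substitution; state before step 4: [0, 95])
step 4 (SUB): [-95]
step 5 (PUSH -31): [-95, -31]
step 6 (PUSH 91): [-95, -31, 91]
step 7 (ADD): [-95, 60]

[-95, 60]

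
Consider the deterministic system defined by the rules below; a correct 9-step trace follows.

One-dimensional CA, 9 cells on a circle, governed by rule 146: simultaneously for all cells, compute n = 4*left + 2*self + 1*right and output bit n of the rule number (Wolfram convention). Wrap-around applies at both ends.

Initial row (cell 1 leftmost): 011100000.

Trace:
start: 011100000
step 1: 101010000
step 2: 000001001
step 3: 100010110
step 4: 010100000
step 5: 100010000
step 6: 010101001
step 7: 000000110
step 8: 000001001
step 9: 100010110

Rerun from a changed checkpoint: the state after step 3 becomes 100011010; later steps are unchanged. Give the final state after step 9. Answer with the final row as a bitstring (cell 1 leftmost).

100010110

state after step 3 := 100011010
step 4: 010100000
step 5: 100010000
step 6: 010101001
step 7: 000000110
step 8: 000001001
step 9: 100010110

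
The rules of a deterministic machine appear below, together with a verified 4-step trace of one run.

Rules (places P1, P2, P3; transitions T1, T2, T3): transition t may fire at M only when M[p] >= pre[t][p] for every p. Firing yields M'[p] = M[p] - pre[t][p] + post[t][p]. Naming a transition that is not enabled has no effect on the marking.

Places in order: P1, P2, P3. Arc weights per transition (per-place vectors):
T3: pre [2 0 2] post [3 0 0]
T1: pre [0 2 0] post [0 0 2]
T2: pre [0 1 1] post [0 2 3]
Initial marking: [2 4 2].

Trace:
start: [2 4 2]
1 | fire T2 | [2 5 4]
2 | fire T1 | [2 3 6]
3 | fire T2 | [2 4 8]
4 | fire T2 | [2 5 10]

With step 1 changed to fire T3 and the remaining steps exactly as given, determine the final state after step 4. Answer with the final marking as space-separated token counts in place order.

3 4 6

(re-executing from step 1 with the substitution; state before step 1: [2 4 2])
1 | fire T3 | [3 4 0]
2 | fire T1 | [3 2 2]
3 | fire T2 | [3 3 4]
4 | fire T2 | [3 4 6]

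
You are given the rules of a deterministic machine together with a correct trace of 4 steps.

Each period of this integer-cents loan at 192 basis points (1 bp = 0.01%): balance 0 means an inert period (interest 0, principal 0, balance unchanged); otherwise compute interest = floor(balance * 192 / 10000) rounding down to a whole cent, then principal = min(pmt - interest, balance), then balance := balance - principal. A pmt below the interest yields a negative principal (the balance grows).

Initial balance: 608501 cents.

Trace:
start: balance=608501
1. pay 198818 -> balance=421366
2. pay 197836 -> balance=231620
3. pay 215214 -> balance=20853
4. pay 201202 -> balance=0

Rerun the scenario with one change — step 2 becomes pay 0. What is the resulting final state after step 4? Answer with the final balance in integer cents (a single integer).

25556

(re-executing from step 2 with the substitution; state before step 2: balance=421366)
2. pay 0 -> balance=429456
3. pay 215214 -> balance=222487
4. pay 201202 -> balance=25556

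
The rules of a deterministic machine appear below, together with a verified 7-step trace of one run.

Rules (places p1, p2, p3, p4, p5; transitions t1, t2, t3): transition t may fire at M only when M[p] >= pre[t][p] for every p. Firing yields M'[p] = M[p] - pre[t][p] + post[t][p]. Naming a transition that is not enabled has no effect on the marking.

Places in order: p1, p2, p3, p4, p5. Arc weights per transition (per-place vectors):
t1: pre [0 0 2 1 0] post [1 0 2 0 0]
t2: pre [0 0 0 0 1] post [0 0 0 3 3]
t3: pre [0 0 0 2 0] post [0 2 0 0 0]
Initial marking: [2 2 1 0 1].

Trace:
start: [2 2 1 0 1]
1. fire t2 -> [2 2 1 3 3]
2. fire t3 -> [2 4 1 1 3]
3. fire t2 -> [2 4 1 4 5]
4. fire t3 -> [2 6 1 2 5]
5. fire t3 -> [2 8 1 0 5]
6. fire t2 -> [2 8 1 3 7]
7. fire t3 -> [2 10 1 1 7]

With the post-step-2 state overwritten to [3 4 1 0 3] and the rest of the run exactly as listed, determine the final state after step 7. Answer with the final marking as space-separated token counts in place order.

3 8 1 2 7

state after step 2 := [3 4 1 0 3]
3. fire t2 -> [3 4 1 3 5]
4. fire t3 -> [3 6 1 1 5]
5. fire t3 -> [3 6 1 1 5]
6. fire t2 -> [3 6 1 4 7]
7. fire t3 -> [3 8 1 2 7]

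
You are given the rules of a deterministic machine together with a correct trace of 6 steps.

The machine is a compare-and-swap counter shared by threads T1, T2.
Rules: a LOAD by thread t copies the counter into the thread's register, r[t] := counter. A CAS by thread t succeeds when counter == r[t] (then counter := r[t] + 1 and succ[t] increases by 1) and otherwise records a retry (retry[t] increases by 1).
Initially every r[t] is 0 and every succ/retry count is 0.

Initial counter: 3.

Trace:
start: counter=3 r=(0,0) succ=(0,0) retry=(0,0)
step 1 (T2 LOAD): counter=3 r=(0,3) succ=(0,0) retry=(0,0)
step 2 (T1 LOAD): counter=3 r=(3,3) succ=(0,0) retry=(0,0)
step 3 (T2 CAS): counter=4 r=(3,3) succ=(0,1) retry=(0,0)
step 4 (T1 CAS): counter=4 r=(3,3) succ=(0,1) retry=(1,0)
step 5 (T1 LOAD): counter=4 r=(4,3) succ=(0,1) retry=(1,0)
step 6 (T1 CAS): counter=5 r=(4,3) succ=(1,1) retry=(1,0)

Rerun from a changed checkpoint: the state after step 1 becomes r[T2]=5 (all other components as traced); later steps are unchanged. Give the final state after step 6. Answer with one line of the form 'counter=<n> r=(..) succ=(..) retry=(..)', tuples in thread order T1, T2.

state after step 1 := counter=3 r=(0,5) succ=(0,0) retry=(0,0)
step 2 (T1 LOAD): counter=3 r=(3,5) succ=(0,0) retry=(0,0)
step 3 (T2 CAS): counter=3 r=(3,5) succ=(0,0) retry=(0,1)
step 4 (T1 CAS): counter=4 r=(3,5) succ=(1,0) retry=(0,1)
step 5 (T1 LOAD): counter=4 r=(4,5) succ=(1,0) retry=(0,1)
step 6 (T1 CAS): counter=5 r=(4,5) succ=(2,0) retry=(0,1)

counter=5 r=(4,5) succ=(2,0) retry=(0,1)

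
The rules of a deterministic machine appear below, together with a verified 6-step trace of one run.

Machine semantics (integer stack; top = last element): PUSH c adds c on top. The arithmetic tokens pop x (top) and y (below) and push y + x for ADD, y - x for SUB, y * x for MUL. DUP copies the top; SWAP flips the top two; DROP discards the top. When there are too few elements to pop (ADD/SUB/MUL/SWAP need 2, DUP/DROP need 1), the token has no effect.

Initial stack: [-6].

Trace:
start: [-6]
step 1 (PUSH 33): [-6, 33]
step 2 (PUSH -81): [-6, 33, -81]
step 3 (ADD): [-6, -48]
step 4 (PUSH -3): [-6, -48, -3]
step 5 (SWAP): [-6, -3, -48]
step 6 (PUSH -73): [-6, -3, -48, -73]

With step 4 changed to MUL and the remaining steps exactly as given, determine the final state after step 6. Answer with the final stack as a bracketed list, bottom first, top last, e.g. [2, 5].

[288, -73]

(re-executing from step 4 with the substitution; state before step 4: [-6, -48])
step 4 (MUL): [288]
step 5 (SWAP): [288]
step 6 (PUSH -73): [288, -73]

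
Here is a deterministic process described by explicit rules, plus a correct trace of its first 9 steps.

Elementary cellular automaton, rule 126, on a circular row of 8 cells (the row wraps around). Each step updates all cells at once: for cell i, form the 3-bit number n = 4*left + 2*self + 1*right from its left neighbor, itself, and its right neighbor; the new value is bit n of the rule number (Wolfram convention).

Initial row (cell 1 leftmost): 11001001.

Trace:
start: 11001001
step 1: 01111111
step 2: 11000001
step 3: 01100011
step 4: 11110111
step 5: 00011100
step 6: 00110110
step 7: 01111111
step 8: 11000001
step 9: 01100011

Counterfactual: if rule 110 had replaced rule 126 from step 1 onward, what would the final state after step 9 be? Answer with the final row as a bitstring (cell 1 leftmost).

(re-executing steps 1..9 under rule 110; state before step 1: 11001001)
step 1: 01011011
step 2: 11111111
step 3: 00000000
step 4: 00000000
step 5: 00000000
step 6: 00000000
step 7: 00000000
step 8: 00000000
step 9: 00000000

00000000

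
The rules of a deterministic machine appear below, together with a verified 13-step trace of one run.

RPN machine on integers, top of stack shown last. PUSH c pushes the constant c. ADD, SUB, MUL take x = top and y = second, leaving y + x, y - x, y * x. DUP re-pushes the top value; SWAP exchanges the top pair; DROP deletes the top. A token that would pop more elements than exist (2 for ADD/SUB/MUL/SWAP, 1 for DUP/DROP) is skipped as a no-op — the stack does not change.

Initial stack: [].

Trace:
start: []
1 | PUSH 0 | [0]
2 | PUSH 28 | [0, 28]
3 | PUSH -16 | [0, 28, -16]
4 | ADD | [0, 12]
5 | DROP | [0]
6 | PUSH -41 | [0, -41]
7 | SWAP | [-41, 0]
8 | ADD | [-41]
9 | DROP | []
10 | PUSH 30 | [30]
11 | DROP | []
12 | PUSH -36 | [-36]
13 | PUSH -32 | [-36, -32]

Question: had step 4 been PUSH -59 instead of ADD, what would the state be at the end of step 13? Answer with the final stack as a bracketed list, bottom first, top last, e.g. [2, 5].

[0, 28, -36, -32]

(re-executing from step 4 with the substitution; state before step 4: [0, 28, -16])
4 | PUSH -59 | [0, 28, -16, -59]
5 | DROP | [0, 28, -16]
6 | PUSH -41 | [0, 28, -16, -41]
7 | SWAP | [0, 28, -41, -16]
8 | ADD | [0, 28, -57]
9 | DROP | [0, 28]
10 | PUSH 30 | [0, 28, 30]
11 | DROP | [0, 28]
12 | PUSH -36 | [0, 28, -36]
13 | PUSH -32 | [0, 28, -36, -32]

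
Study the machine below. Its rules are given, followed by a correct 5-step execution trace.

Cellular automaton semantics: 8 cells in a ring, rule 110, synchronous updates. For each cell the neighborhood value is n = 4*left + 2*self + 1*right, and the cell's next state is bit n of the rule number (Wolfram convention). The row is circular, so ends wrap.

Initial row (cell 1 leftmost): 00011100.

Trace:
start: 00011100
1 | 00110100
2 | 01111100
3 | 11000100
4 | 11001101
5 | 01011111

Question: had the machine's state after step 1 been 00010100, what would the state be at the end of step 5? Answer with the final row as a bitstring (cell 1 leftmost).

state after step 1 := 00010100
2 | 00111100
3 | 01100100
4 | 11101100
5 | 10111101

10111101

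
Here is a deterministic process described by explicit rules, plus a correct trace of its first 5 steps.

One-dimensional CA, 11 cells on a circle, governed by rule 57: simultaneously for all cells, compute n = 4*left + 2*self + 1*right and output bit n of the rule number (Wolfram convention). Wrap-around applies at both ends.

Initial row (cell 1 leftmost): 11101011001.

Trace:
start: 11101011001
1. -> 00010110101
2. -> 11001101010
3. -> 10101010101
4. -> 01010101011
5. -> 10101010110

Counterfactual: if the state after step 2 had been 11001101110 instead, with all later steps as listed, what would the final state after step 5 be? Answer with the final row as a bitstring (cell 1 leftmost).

10101101010

state after step 2 := 11001101110
3. -> 10101011001
4. -> 01010110101
5. -> 10101101010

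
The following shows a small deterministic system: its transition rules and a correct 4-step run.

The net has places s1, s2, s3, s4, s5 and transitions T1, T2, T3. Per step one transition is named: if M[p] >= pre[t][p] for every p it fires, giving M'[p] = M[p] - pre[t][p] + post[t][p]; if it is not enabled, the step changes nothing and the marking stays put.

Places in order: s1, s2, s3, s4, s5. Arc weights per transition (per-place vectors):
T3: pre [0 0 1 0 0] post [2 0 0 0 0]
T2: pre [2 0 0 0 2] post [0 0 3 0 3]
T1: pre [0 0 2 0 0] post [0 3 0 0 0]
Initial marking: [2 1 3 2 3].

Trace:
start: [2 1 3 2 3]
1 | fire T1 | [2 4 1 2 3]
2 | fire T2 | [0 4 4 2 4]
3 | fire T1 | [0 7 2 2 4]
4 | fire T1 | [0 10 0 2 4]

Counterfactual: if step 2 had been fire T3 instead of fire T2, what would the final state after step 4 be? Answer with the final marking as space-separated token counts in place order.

(re-executing from step 2 with the substitution; state before step 2: [2 4 1 2 3])
2 | fire T3 | [4 4 0 2 3]
3 | fire T1 | [4 4 0 2 3]
4 | fire T1 | [4 4 0 2 3]

4 4 0 2 3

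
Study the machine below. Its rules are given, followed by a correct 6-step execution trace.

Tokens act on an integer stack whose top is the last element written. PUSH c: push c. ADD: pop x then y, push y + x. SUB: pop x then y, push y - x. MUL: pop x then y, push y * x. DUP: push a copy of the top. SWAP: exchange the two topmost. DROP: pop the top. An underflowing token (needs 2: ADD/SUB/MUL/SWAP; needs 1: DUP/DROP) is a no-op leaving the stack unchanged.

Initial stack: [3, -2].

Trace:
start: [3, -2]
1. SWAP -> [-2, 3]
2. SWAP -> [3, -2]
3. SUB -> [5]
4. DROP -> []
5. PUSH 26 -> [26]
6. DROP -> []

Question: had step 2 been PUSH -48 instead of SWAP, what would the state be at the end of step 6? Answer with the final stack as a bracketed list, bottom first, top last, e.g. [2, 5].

(re-executing from step 2 with the substitution; state before step 2: [-2, 3])
2. PUSH -48 -> [-2, 3, -48]
3. SUB -> [-2, 51]
4. DROP -> [-2]
5. PUSH 26 -> [-2, 26]
6. DROP -> [-2]

[-2]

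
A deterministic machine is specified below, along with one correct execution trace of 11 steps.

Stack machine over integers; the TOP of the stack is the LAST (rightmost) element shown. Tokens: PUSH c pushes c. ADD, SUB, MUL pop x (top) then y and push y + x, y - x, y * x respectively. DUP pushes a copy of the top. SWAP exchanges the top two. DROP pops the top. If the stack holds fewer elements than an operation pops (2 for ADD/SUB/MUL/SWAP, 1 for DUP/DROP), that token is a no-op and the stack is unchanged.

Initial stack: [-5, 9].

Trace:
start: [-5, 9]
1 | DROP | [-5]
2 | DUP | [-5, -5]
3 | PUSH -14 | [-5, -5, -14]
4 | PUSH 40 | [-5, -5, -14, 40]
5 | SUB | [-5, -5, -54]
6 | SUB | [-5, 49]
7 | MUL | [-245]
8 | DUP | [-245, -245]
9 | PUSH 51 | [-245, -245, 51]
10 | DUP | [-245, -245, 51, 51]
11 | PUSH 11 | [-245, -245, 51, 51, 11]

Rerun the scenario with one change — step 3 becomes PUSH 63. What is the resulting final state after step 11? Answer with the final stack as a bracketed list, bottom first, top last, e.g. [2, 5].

[140, 140, 51, 51, 11]

(re-executing from step 3 with the substitution; state before step 3: [-5, -5])
3 | PUSH 63 | [-5, -5, 63]
4 | PUSH 40 | [-5, -5, 63, 40]
5 | SUB | [-5, -5, 23]
6 | SUB | [-5, -28]
7 | MUL | [140]
8 | DUP | [140, 140]
9 | PUSH 51 | [140, 140, 51]
10 | DUP | [140, 140, 51, 51]
11 | PUSH 11 | [140, 140, 51, 51, 11]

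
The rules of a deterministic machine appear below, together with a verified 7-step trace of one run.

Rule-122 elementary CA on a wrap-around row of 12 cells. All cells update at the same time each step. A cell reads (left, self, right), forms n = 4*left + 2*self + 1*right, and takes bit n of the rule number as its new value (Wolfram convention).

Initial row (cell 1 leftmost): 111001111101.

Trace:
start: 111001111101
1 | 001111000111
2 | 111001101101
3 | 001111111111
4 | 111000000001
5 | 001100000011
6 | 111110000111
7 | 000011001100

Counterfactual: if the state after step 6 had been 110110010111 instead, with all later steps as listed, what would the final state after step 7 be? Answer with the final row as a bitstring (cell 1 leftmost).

011111101100

state after step 6 := 110110010111
7 | 011111101100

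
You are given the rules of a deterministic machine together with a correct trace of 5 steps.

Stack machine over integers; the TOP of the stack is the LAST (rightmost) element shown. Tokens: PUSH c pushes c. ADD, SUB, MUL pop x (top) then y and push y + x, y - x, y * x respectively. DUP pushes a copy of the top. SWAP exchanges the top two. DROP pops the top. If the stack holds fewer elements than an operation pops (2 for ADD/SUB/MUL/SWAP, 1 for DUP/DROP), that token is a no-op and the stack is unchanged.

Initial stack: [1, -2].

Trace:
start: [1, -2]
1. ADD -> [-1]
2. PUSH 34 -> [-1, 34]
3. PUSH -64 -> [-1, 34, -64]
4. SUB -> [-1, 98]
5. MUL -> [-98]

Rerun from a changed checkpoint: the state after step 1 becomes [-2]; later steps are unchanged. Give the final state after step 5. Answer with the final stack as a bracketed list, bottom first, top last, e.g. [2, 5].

[-196]

state after step 1 := [-2]
2. PUSH 34 -> [-2, 34]
3. PUSH -64 -> [-2, 34, -64]
4. SUB -> [-2, 98]
5. MUL -> [-196]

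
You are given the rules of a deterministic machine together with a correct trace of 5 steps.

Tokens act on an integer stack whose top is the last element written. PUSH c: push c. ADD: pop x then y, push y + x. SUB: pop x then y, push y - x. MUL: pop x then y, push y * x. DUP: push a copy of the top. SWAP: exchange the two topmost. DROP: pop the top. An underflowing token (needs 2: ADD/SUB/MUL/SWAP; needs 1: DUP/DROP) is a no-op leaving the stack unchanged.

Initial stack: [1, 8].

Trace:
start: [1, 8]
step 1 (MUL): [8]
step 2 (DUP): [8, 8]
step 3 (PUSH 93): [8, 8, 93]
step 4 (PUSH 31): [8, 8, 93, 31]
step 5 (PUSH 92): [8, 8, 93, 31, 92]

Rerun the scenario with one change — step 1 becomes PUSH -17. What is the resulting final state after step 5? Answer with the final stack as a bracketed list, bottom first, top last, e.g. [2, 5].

[1, 8, -17, -17, 93, 31, 92]

(re-executing from step 1 with the substitution; state before step 1: [1, 8])
step 1 (PUSH -17): [1, 8, -17]
step 2 (DUP): [1, 8, -17, -17]
step 3 (PUSH 93): [1, 8, -17, -17, 93]
step 4 (PUSH 31): [1, 8, -17, -17, 93, 31]
step 5 (PUSH 92): [1, 8, -17, -17, 93, 31, 92]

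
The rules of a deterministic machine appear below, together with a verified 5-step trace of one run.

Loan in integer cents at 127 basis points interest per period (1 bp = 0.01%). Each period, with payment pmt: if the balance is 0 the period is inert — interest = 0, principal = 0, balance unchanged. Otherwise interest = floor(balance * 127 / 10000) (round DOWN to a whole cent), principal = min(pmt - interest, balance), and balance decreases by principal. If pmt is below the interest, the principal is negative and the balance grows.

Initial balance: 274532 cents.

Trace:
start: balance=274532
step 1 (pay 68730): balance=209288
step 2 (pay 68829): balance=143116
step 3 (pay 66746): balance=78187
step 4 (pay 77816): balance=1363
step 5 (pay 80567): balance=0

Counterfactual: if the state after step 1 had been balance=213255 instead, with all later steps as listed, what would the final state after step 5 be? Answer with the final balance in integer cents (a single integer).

state after step 1 := balance=213255
step 2 (pay 68829): balance=147134
step 3 (pay 66746): balance=82256
step 4 (pay 77816): balance=5484
step 5 (pay 80567): balance=0

0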